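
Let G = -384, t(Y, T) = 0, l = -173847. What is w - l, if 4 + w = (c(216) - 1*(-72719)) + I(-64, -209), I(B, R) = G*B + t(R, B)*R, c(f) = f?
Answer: 271354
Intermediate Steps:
I(B, R) = -384*B (I(B, R) = -384*B + 0*R = -384*B + 0 = -384*B)
w = 97507 (w = -4 + ((216 - 1*(-72719)) - 384*(-64)) = -4 + ((216 + 72719) + 24576) = -4 + (72935 + 24576) = -4 + 97511 = 97507)
w - l = 97507 - 1*(-173847) = 97507 + 173847 = 271354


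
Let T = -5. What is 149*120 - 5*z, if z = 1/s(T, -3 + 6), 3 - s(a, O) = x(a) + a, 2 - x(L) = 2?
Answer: 143035/8 ≈ 17879.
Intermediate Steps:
x(L) = 0 (x(L) = 2 - 1*2 = 2 - 2 = 0)
s(a, O) = 3 - a (s(a, O) = 3 - (0 + a) = 3 - a)
z = 1/8 (z = 1/(3 - 1*(-5)) = 1/(3 + 5) = 1/8 ≈ 0.12500)
149*120 - 5*z = 149*120 - 5*1/8 = 17880 - 5/8 = 143035/8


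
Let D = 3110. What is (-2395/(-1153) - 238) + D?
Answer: 3313811/1153 ≈ 2874.1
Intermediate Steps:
(-2395/(-1153) - 238) + D = (-2395/(-1153) - 238) + 3110 = (-2395*(-1/1153) - 238) + 3110 = (2395/1153 - 238) + 3110 = -272019/1153 + 3110 = 3313811/1153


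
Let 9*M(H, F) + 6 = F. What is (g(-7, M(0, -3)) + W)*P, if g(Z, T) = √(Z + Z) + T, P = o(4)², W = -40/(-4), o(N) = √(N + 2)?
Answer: 54 + 6*I*√14 ≈ 54.0 + 22.45*I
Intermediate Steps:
M(H, F) = -⅔ + F/9
o(N) = √(2 + N)
W = 10 (W = -40*(-¼) = 10)
P = 6 (P = (√(2 + 4))² = (√6)² = 6)
g(Z, T) = T + √2*√Z (g(Z, T) = √(2*Z) + T = √2*√Z + T = T + √2*√Z)
(g(-7, M(0, -3)) + W)*P = (((-⅔ + (⅑)*(-3)) + √2*√(-7)) + 10)*6 = (((-⅔ - ⅓) + √2*(I*√7)) + 10)*6 = ((-1 + I*√14) + 10)*6 = (9 + I*√14)*6 = 54 + 6*I*√14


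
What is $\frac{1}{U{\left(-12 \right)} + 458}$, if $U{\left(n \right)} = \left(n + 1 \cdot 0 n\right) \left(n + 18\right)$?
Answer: $\frac{1}{386} \approx 0.0025907$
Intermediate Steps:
$U{\left(n \right)} = n \left(18 + n\right)$ ($U{\left(n \right)} = \left(n + 0 n\right) \left(18 + n\right) = \left(n + 0\right) \left(18 + n\right) = n \left(18 + n\right)$)
$\frac{1}{U{\left(-12 \right)} + 458} = \frac{1}{- 12 \left(18 - 12\right) + 458} = \frac{1}{\left(-12\right) 6 + 458} = \frac{1}{-72 + 458} = \frac{1}{386}$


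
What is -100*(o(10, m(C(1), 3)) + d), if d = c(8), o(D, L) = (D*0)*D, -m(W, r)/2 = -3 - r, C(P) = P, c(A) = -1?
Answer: 100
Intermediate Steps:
m(W, r) = 6 + 2*r (m(W, r) = -2*(-3 - r) = 6 + 2*r)
o(D, L) = 0 (o(D, L) = 0*D = 0)
d = -1
-100*(o(10, m(C(1), 3)) + d) = -100*(0 - 1) = -100*(-1) = 100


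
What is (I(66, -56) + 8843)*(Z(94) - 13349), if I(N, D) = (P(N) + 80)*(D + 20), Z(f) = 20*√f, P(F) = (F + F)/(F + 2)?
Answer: -1337342867/17 + 2003660*√94/17 ≈ -7.7524e+7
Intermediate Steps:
P(F) = 2*F/(2 + F) (P(F) = (2*F)/(2 + F) = 2*F/(2 + F))
I(N, D) = (20 + D)*(80 + 2*N/(2 + N)) (I(N, D) = (2*N/(2 + N) + 80)*(D + 20) = (80 + 2*N/(2 + N))*(20 + D) = (20 + D)*(80 + 2*N/(2 + N)))
(I(66, -56) + 8843)*(Z(94) - 13349) = (2*(1600 + 80*(-56) + 820*66 + 41*(-56)*66)/(2 + 66) + 8843)*(20*√94 - 13349) = (2*(1600 - 4480 + 54120 - 151536)/68 + 8843)*(-13349 + 20*√94) = (2*(1/68)*(-100296) + 8843)*(-13349 + 20*√94) = (-50148/17 + 8843)*(-13349 + 20*√94) = 100183*(-13349 + 20*√94)/17 = -1337342867/17 + 2003660*√94/17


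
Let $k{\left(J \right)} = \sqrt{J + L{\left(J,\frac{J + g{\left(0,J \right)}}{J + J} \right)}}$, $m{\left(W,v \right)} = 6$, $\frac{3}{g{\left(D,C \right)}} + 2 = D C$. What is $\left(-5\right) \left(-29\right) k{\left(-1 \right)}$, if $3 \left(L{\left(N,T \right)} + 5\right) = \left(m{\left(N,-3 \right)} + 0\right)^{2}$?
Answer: $145 \sqrt{6} \approx 355.18$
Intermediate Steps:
$g{\left(D,C \right)} = \frac{3}{-2 + C D}$ ($g{\left(D,C \right)} = \frac{3}{-2 + D C} = \frac{3}{-2 + C D}$)
$L{\left(N,T \right)} = 7$ ($L{\left(N,T \right)} = -5 + \frac{\left(6 + 0\right)^{2}}{3} = -5 + \frac{6^{2}}{3} = -5 + \frac{1}{3} \cdot 36 = -5 + 12 = 7$)
$k{\left(J \right)} = \sqrt{7 + J}$ ($k{\left(J \right)} = \sqrt{J + 7} = \sqrt{7 + J}$)
$\left(-5\right) \left(-29\right) k{\left(-1 \right)} = \left(-5\right) \left(-29\right) \sqrt{7 - 1} = 145 \sqrt{6}$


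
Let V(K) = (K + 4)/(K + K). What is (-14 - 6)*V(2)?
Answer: -30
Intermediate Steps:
V(K) = (4 + K)/(2*K) (V(K) = (4 + K)/((2*K)) = (4 + K)*(1/(2*K)) = (4 + K)/(2*K))
(-14 - 6)*V(2) = (-14 - 6)*((1/2)*(4 + 2)/2) = -10*6/2 = -20*3/2 = -30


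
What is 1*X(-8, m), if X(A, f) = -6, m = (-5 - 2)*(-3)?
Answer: -6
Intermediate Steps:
m = 21 (m = -7*(-3) = 21)
1*X(-8, m) = 1*(-6) = -6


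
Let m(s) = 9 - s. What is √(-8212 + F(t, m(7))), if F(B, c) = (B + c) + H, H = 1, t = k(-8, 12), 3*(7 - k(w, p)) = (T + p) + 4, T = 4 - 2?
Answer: 12*I*√57 ≈ 90.598*I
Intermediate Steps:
T = 2
k(w, p) = 5 - p/3 (k(w, p) = 7 - ((2 + p) + 4)/3 = 7 - (6 + p)/3 = 7 + (-2 - p/3) = 5 - p/3)
t = 1 (t = 5 - ⅓*12 = 5 - 4 = 1)
F(B, c) = 1 + B + c (F(B, c) = (B + c) + 1 = 1 + B + c)
√(-8212 + F(t, m(7))) = √(-8212 + (1 + 1 + (9 - 1*7))) = √(-8212 + (1 + 1 + (9 - 7))) = √(-8212 + (1 + 1 + 2)) = √(-8212 + 4) = √(-8208) = 12*I*√57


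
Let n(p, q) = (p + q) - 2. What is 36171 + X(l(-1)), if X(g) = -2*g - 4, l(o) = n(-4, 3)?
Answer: 36173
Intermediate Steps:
n(p, q) = -2 + p + q
l(o) = -3 (l(o) = -2 - 4 + 3 = -3)
X(g) = -4 - 2*g
36171 + X(l(-1)) = 36171 + (-4 - 2*(-3)) = 36171 + (-4 + 6) = 36171 + 2 = 36173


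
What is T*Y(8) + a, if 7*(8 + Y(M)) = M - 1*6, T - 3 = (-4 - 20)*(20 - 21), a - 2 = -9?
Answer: -1507/7 ≈ -215.29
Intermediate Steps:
a = -7 (a = 2 - 9 = -7)
T = 27 (T = 3 + (-4 - 20)*(20 - 21) = 3 - 24*(-1) = 3 + 24 = 27)
Y(M) = -62/7 + M/7 (Y(M) = -8 + (M - 1*6)/7 = -8 + (M - 6)/7 = -8 + (-6 + M)/7 = -8 + (-6/7 + M/7) = -62/7 + M/7)
T*Y(8) + a = 27*(-62/7 + (⅐)*8) - 7 = 27*(-62/7 + 8/7) - 7 = 27*(-54/7) - 7 = -1458/7 - 7 = -1507/7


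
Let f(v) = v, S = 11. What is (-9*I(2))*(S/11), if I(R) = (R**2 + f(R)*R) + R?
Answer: -90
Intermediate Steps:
I(R) = R + 2*R**2 (I(R) = (R**2 + R*R) + R = (R**2 + R**2) + R = 2*R**2 + R = R + 2*R**2)
(-9*I(2))*(S/11) = (-18*(1 + 2*2))*(11/11) = (-18*(1 + 4))*(11*(1/11)) = -18*5*1 = -9*10*1 = -90*1 = -90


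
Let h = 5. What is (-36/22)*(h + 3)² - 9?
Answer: -1251/11 ≈ -113.73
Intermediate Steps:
(-36/22)*(h + 3)² - 9 = (-36/22)*(5 + 3)² - 9 = -36*1/22*8² - 9 = -18/11*64 - 9 = -1152/11 - 9 = -1251/11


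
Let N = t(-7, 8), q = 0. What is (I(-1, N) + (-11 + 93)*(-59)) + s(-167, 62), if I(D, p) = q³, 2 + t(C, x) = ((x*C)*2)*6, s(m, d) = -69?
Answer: -4907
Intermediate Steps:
t(C, x) = -2 + 12*C*x (t(C, x) = -2 + ((x*C)*2)*6 = -2 + ((C*x)*2)*6 = -2 + (2*C*x)*6 = -2 + 12*C*x)
N = -674 (N = -2 + 12*(-7)*8 = -2 - 672 = -674)
I(D, p) = 0 (I(D, p) = 0³ = 0)
(I(-1, N) + (-11 + 93)*(-59)) + s(-167, 62) = (0 + (-11 + 93)*(-59)) - 69 = (0 + 82*(-59)) - 69 = (0 - 4838) - 69 = -4838 - 69 = -4907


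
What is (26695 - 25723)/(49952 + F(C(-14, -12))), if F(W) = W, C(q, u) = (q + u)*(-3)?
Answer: 486/25015 ≈ 0.019428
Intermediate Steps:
C(q, u) = -3*q - 3*u
(26695 - 25723)/(49952 + F(C(-14, -12))) = (26695 - 25723)/(49952 + (-3*(-14) - 3*(-12))) = 972/(49952 + (42 + 36)) = 972/(49952 + 78) = 972/50030 = 972*(1/50030) = 486/25015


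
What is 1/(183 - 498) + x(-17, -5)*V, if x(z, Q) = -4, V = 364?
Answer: -458641/315 ≈ -1456.0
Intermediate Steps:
1/(183 - 498) + x(-17, -5)*V = 1/(183 - 498) - 4*364 = 1/(-315) - 1456 = -1/315 - 1456 = -458641/315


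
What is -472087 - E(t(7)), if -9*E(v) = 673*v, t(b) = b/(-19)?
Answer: -80731588/171 ≈ -4.7211e+5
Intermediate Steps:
t(b) = -b/19 (t(b) = b*(-1/19) = -b/19)
E(v) = -673*v/9
-472087 - E(t(7)) = -472087 - (-673)*(-1/19*7)/9 = -472087 - (-673)*(-7)/(9*19) = -472087 - 1*4711/171 = -472087 - 4711/171 = -80731588/171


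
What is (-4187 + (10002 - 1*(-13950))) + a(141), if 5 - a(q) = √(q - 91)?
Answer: 19770 - 5*√2 ≈ 19763.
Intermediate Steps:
a(q) = 5 - √(-91 + q) (a(q) = 5 - √(q - 91) = 5 - √(-91 + q))
(-4187 + (10002 - 1*(-13950))) + a(141) = (-4187 + (10002 - 1*(-13950))) + (5 - √(-91 + 141)) = (-4187 + (10002 + 13950)) + (5 - √50) = (-4187 + 23952) + (5 - 5*√2) = 19765 + (5 - 5*√2) = 19770 - 5*√2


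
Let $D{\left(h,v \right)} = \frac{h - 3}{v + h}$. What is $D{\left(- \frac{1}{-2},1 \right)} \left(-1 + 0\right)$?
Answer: $\frac{5}{3} \approx 1.6667$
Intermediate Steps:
$D{\left(h,v \right)} = \frac{-3 + h}{h + v}$
$D{\left(- \frac{1}{-2},1 \right)} \left(-1 + 0\right) = \frac{-3 - \frac{1}{-2}}{- \frac{1}{-2} + 1} \left(-1 + 0\right) = \frac{-3 - - \frac{1}{2}}{\left(-1\right) \left(- \frac{1}{2}\right) + 1} \left(-1\right) = \frac{-3 + \frac{1}{2}}{\frac{1}{2} + 1} \left(-1\right) = \frac{1}{\frac{3}{2}} \left(- \frac{5}{2}\right) \left(-1\right) = \frac{2}{3} \left(- \frac{5}{2}\right) \left(-1\right) = \left(- \frac{5}{3}\right) \left(-1\right) = \frac{5}{3}$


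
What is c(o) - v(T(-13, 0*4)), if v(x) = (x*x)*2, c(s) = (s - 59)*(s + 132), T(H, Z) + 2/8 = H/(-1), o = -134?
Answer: 487/8 ≈ 60.875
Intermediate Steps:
T(H, Z) = -¼ - H (T(H, Z) = -¼ + H/(-1) = -¼ + H*(-1) = -¼ - H)
c(s) = (-59 + s)*(132 + s)
v(x) = 2*x² (v(x) = x²*2 = 2*x²)
c(o) - v(T(-13, 0*4)) = (-7788 + (-134)² + 73*(-134)) - 2*(-¼ - 1*(-13))² = (-7788 + 17956 - 9782) - 2*(-¼ + 13)² = 386 - 2*(51/4)² = 386 - 2*2601/16 = 386 - 1*2601/8 = 386 - 2601/8 = 487/8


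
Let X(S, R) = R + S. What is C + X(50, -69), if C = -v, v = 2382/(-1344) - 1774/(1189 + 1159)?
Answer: -2165889/131488 ≈ -16.472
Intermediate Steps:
v = -332383/131488 (v = 2382*(-1/1344) - 1774/2348 = -397/224 - 1774*1/2348 = -397/224 - 887/1174 = -332383/131488 ≈ -2.5279)
C = 332383/131488 (C = -1*(-332383/131488) = 332383/131488 ≈ 2.5279)
C + X(50, -69) = 332383/131488 + (-69 + 50) = 332383/131488 - 19 = -2165889/131488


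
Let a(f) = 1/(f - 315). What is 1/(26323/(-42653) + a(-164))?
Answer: -20430787/12651370 ≈ -1.6149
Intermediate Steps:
a(f) = 1/(-315 + f)
1/(26323/(-42653) + a(-164)) = 1/(26323/(-42653) + 1/(-315 - 164)) = 1/(26323*(-1/42653) + 1/(-479)) = 1/(-26323/42653 - 1/479) = 1/(-12651370/20430787) = -20430787/12651370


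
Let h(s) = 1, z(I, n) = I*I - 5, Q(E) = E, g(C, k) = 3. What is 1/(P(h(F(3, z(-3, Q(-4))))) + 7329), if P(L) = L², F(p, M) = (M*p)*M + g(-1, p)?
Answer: 1/7330 ≈ 0.00013643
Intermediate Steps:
z(I, n) = -5 + I² (z(I, n) = I² - 5 = -5 + I²)
F(p, M) = 3 + p*M² (F(p, M) = (M*p)*M + 3 = p*M² + 3 = 3 + p*M²)
1/(P(h(F(3, z(-3, Q(-4))))) + 7329) = 1/(1² + 7329) = 1/(1 + 7329) = 1/7330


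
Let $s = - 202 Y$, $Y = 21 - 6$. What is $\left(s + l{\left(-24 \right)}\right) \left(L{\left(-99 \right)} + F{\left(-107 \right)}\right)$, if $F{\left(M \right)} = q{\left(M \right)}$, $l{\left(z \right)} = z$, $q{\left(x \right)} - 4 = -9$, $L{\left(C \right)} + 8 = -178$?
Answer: $583314$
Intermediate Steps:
$L{\left(C \right)} = -186$ ($L{\left(C \right)} = -8 - 178 = -186$)
$q{\left(x \right)} = -5$ ($q{\left(x \right)} = 4 - 9 = -5$)
$Y = 15$
$F{\left(M \right)} = -5$
$s = -3030$ ($s = \left(-202\right) 15 = -3030$)
$\left(s + l{\left(-24 \right)}\right) \left(L{\left(-99 \right)} + F{\left(-107 \right)}\right) = \left(-3030 - 24\right) \left(-186 - 5\right) = \left(-3054\right) \left(-191\right) = 583314$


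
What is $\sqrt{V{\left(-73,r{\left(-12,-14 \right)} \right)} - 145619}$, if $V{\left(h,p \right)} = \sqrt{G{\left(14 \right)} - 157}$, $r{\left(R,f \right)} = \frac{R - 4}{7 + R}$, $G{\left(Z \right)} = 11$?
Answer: $\sqrt{-145619 + i \sqrt{146}} \approx 0.016 + 381.6 i$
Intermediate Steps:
$r{\left(R,f \right)} = \frac{-4 + R}{7 + R}$
$V{\left(h,p \right)} = i \sqrt{146}$ ($V{\left(h,p \right)} = \sqrt{11 - 157} = \sqrt{-146} = i \sqrt{146}$)
$\sqrt{V{\left(-73,r{\left(-12,-14 \right)} \right)} - 145619} = \sqrt{i \sqrt{146} - 145619} = \sqrt{-145619 + i \sqrt{146}}$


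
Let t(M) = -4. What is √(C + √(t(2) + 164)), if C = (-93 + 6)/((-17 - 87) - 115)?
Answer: √(2117 + 21316*√10)/73 ≈ 3.6120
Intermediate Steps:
C = 29/73 (C = -87/(-104 - 115) = -87/(-219) = -87*(-1/219) = 29/73 ≈ 0.39726)
√(C + √(t(2) + 164)) = √(29/73 + √(-4 + 164)) = √(29/73 + √160) = √(29/73 + 4*√10)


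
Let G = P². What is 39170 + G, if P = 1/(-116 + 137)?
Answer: 17273971/441 ≈ 39170.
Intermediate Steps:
P = 1/21 ≈ 0.047619
G = 1/441 (G = (1/21)² = 1/441 ≈ 0.0022676)
39170 + G = 39170 + 1/441 = 17273971/441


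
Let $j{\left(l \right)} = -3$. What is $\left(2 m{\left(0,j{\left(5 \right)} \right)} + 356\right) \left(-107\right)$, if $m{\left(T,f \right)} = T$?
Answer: $-38092$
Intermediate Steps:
$\left(2 m{\left(0,j{\left(5 \right)} \right)} + 356\right) \left(-107\right) = \left(2 \cdot 0 + 356\right) \left(-107\right) = \left(0 + 356\right) \left(-107\right) = 356 \left(-107\right) = -38092$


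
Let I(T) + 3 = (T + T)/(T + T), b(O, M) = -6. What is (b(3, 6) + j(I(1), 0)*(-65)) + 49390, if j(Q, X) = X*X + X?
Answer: 49384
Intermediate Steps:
I(T) = -2 (I(T) = -3 + (T + T)/(T + T) = -3 + (2*T)/((2*T)) = -3 + (2*T)*(1/(2*T)) = -3 + 1 = -2)
j(Q, X) = X + X**2 (j(Q, X) = X**2 + X = X + X**2)
(b(3, 6) + j(I(1), 0)*(-65)) + 49390 = (-6 + (0*(1 + 0))*(-65)) + 49390 = (-6 + (0*1)*(-65)) + 49390 = (-6 + 0*(-65)) + 49390 = (-6 + 0) + 49390 = -6 + 49390 = 49384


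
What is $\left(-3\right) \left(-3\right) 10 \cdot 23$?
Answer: $2070$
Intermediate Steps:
$\left(-3\right) \left(-3\right) 10 \cdot 23 = 9 \cdot 10 \cdot 23 = 90 \cdot 23 = 2070$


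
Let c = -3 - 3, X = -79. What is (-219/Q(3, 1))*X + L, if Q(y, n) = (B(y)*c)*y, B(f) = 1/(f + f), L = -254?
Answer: -6021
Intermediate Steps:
B(f) = 1/(2*f)
c = -6
Q(y, n) = -3 (Q(y, n) = ((1/(2*y))*(-6))*y = (-3/y)*y = -3)
(-219/Q(3, 1))*X + L = -219/(-3)*(-79) - 254 = -219*(-1/3)*(-79) - 254 = 73*(-79) - 254 = -5767 - 254 = -6021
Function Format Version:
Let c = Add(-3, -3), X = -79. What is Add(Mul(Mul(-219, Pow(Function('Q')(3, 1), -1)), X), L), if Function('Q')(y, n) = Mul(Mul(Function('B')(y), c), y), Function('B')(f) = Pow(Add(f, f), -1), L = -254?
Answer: -6021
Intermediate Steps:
Function('B')(f) = Mul(Rational(1, 2), Pow(f, -1)) (Function('B')(f) = Pow(Mul(2, f), -1) = Mul(Rational(1, 2), Pow(f, -1)))
c = -6
Function('Q')(y, n) = -3 (Function('Q')(y, n) = Mul(Mul(Mul(Rational(1, 2), Pow(y, -1)), -6), y) = Mul(Mul(-3, Pow(y, -1)), y) = -3)
Add(Mul(Mul(-219, Pow(Function('Q')(3, 1), -1)), X), L) = Add(Mul(Mul(-219, Pow(-3, -1)), -79), -254) = Add(Mul(Mul(-219, Rational(-1, 3)), -79), -254) = Add(Mul(73, -79), -254) = Add(-5767, -254) = -6021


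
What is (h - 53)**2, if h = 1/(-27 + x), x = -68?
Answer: 25361296/9025 ≈ 2810.1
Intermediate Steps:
h = -1/95 (h = 1/(-27 - 68) = 1/(-95) = -1/95 ≈ -0.010526)
(h - 53)**2 = (-1/95 - 53)**2 = (-5036/95)**2 = 25361296/9025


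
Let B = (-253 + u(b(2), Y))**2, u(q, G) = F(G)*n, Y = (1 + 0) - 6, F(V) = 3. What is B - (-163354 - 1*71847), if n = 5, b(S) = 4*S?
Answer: 291845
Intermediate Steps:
Y = -5 (Y = 1 - 6 = -5)
u(q, G) = 15 (u(q, G) = 3*5 = 15)
B = 56644 (B = (-253 + 15)**2 = (-238)**2 = 56644)
B - (-163354 - 1*71847) = 56644 - (-163354 - 1*71847) = 56644 - (-163354 - 71847) = 56644 - 1*(-235201) = 56644 + 235201 = 291845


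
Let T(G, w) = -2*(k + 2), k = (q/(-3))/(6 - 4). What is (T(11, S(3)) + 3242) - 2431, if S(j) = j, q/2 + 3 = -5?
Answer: 2405/3 ≈ 801.67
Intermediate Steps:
q = -16 (q = -6 + 2*(-5) = -6 - 10 = -16)
k = 8/3 (k = (-16/(-3))/(6 - 4) = -16*(-1/3)/2 = (16/3)*(1/2) = 8/3 ≈ 2.6667)
T(G, w) = -28/3 (T(G, w) = -2*(8/3 + 2) = -2*14/3 = -28/3)
(T(11, S(3)) + 3242) - 2431 = (-28/3 + 3242) - 2431 = 9698/3 - 2431 = 2405/3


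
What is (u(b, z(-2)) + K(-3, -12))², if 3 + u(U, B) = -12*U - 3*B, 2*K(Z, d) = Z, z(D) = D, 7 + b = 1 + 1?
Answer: 15129/4 ≈ 3782.3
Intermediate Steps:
b = -5 (b = -7 + (1 + 1) = -7 + 2 = -5)
K(Z, d) = Z/2
u(U, B) = -3 - 12*U - 3*B (u(U, B) = -3 + (-12*U - 3*B) = -3 - 12*U - 3*B)
(u(b, z(-2)) + K(-3, -12))² = ((-3 - 12*(-5) - 3*(-2)) + (½)*(-3))² = ((-3 + 60 + 6) - 3/2)² = (63 - 3/2)² = (123/2)² = 15129/4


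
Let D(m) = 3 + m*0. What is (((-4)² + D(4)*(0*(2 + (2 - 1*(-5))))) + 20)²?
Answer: 1296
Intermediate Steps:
D(m) = 3 (D(m) = 3 + 0 = 3)
(((-4)² + D(4)*(0*(2 + (2 - 1*(-5))))) + 20)² = (((-4)² + 3*(0*(2 + (2 - 1*(-5))))) + 20)² = ((16 + 3*(0*(2 + (2 + 5)))) + 20)² = ((16 + 3*(0*(2 + 7))) + 20)² = ((16 + 3*(0*9)) + 20)² = ((16 + 3*0) + 20)² = ((16 + 0) + 20)² = (16 + 20)² = 36² = 1296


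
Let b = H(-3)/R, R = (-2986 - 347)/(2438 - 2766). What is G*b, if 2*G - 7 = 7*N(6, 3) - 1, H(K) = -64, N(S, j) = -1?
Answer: 10496/3333 ≈ 3.1491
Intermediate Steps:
R = 3333/328 (R = -3333/(-328) = -3333*(-1/328) = 3333/328 ≈ 10.162)
b = -20992/3333 (b = -64/3333/328 = -64*328/3333 = -20992/3333 ≈ -6.2982)
G = -½ (G = 7/2 + (7*(-1) - 1)/2 = 7/2 + (-7 - 1)/2 = 7/2 + (½)*(-8) = 7/2 - 4 = -½ ≈ -0.50000)
G*b = -½*(-20992/3333) = 10496/3333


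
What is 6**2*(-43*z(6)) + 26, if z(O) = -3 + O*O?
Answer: -51058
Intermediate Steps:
z(O) = -3 + O**2
6**2*(-43*z(6)) + 26 = 6**2*(-43*(-3 + 6**2)) + 26 = 36*(-43*(-3 + 36)) + 26 = 36*(-43*33) + 26 = 36*(-1419) + 26 = -51084 + 26 = -51058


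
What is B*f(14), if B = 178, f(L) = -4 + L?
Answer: 1780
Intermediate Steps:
B*f(14) = 178*(-4 + 14) = 178*10 = 1780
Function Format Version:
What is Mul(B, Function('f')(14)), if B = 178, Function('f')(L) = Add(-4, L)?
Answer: 1780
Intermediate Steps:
Mul(B, Function('f')(14)) = Mul(178, Add(-4, 14)) = Mul(178, 10) = 1780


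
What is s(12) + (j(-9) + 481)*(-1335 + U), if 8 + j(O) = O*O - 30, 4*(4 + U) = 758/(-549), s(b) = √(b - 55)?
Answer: -385297462/549 + I*√43 ≈ -7.0182e+5 + 6.5574*I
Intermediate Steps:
s(b) = √(-55 + b)
U = -4771/1098 (U = -4 + (758/(-549))/4 = -4 + (758*(-1/549))/4 = -4 + (¼)*(-758/549) = -4 - 379/1098 = -4771/1098 ≈ -4.3452)
j(O) = -38 + O² (j(O) = -8 + (O*O - 30) = -8 + (O² - 30) = -8 + (-30 + O²) = -38 + O²)
s(12) + (j(-9) + 481)*(-1335 + U) = √(-55 + 12) + ((-38 + (-9)²) + 481)*(-1335 - 4771/1098) = √(-43) + ((-38 + 81) + 481)*(-1470601/1098) = I*√43 + (43 + 481)*(-1470601/1098) = I*√43 + 524*(-1470601/1098) = I*√43 - 385297462/549 = -385297462/549 + I*√43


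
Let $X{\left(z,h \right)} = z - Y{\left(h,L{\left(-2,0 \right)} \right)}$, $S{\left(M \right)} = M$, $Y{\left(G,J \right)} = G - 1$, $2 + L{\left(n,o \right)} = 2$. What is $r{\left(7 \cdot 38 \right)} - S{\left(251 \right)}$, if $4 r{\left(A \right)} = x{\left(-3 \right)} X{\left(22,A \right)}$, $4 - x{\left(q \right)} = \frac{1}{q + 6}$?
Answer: $- \frac{1895}{4} \approx -473.75$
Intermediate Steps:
$L{\left(n,o \right)} = 0$ ($L{\left(n,o \right)} = -2 + 2 = 0$)
$Y{\left(G,J \right)} = -1 + G$
$X{\left(z,h \right)} = 1 + z - h$ ($X{\left(z,h \right)} = z - \left(-1 + h\right) = 1 + z - h$)
$x{\left(q \right)} = 4 - \frac{1}{6 + q}$ ($x{\left(q \right)} = 4 - \frac{1}{q + 6} = 4 - \frac{1}{6 + q}$)
$r{\left(A \right)} = \frac{253}{12} - \frac{11 A}{12}$ ($r{\left(A \right)} = \frac{\frac{23 + 4 \left(-3\right)}{6 - 3} \left(1 + 22 - A\right)}{4} = \frac{\frac{23 - 12}{3} \left(23 - A\right)}{4} = \frac{\frac{1}{3} \cdot 11 \left(23 - A\right)}{4} = \frac{\frac{11}{3} \left(23 - A\right)}{4} = \frac{\frac{253}{3} - \frac{11 A}{3}}{4} = \frac{253}{12} - \frac{11 A}{12}$)
$r{\left(7 \cdot 38 \right)} - S{\left(251 \right)} = \left(\frac{253}{12} - \frac{11 \cdot 7 \cdot 38}{12}\right) - 251 = \left(\frac{253}{12} - \frac{1463}{6}\right) - 251 = - \frac{891}{4} - 251 = - \frac{1895}{4}$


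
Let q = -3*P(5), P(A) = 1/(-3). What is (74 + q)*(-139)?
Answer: -10425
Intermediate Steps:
P(A) = -1/3
q = 1 (q = -3*(-1/3) = 1)
(74 + q)*(-139) = (74 + 1)*(-139) = 75*(-139) = -10425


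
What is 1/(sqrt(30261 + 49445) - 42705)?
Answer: -42705/1823637319 - sqrt(79706)/1823637319 ≈ -2.3572e-5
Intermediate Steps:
1/(sqrt(30261 + 49445) - 42705) = 1/(sqrt(79706) - 42705) = 1/(-42705 + sqrt(79706))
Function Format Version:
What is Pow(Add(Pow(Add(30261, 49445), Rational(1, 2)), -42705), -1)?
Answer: Add(Rational(-42705, 1823637319), Mul(Rational(-1, 1823637319), Pow(79706, Rational(1, 2)))) ≈ -2.3572e-5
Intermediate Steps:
Pow(Add(Pow(Add(30261, 49445), Rational(1, 2)), -42705), -1) = Pow(Add(Pow(79706, Rational(1, 2)), -42705), -1) = Pow(Add(-42705, Pow(79706, Rational(1, 2))), -1)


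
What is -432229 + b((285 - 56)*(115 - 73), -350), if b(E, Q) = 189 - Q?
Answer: -431690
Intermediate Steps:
-432229 + b((285 - 56)*(115 - 73), -350) = -432229 + (189 - 1*(-350)) = -432229 + (189 + 350) = -432229 + 539 = -431690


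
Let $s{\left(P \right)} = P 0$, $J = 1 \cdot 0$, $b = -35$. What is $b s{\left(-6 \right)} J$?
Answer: $0$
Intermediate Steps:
$J = 0$
$s{\left(P \right)} = 0$
$b s{\left(-6 \right)} J = \left(-35\right) 0 \cdot 0 = 0 \cdot 0 = 0$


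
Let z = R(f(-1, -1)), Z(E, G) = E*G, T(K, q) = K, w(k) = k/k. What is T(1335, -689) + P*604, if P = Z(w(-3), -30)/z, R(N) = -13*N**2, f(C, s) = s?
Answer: 35475/13 ≈ 2728.8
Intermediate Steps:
w(k) = 1
z = -13 (z = -13*(-1)**2 = -13*1 = -13)
P = 30/13 (P = (1*(-30))/(-13) = -30*(-1/13) = 30/13 ≈ 2.3077)
T(1335, -689) + P*604 = 1335 + (30/13)*604 = 1335 + 18120/13 = 35475/13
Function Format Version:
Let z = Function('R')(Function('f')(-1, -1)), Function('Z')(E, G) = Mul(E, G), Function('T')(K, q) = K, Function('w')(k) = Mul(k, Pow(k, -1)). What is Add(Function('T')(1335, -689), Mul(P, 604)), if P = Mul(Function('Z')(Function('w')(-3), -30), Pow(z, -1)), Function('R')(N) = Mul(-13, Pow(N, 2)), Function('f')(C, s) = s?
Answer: Rational(35475, 13) ≈ 2728.8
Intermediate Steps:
Function('w')(k) = 1
z = -13 (z = Mul(-13, Pow(-1, 2)) = Mul(-13, 1) = -13)
P = Rational(30, 13) (P = Mul(Mul(1, -30), Pow(-13, -1)) = Mul(-30, Rational(-1, 13)) = Rational(30, 13) ≈ 2.3077)
Add(Function('T')(1335, -689), Mul(P, 604)) = Add(1335, Mul(Rational(30, 13), 604)) = Add(1335, Rational(18120, 13)) = Rational(35475, 13)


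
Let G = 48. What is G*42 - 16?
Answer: 2000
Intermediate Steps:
G*42 - 16 = 48*42 - 16 = 2016 - 16 = 2000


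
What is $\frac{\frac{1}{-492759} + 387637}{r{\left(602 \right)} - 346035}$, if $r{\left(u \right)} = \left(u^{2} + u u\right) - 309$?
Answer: $\frac{95505810241}{93245771088} \approx 1.0242$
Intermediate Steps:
$r{\left(u \right)} = -309 + 2 u^{2}$ ($r{\left(u \right)} = \left(u^{2} + u^{2}\right) - 309 = 2 u^{2} - 309 = -309 + 2 u^{2}$)
$\frac{\frac{1}{-492759} + 387637}{r{\left(602 \right)} - 346035} = \frac{\frac{1}{-492759} + 387637}{\left(-309 + 2 \cdot 602^{2}\right) - 346035} = \frac{- \frac{1}{492759} + 387637}{\left(-309 + 2 \cdot 362404\right) - 346035} = \frac{191011620482}{492759 \left(\left(-309 + 724808\right) - 346035\right)} = \frac{191011620482}{492759 \left(724499 - 346035\right)} = \frac{191011620482}{492759 \cdot 378464} = \frac{191011620482}{492759} \cdot \frac{1}{378464} = \frac{95505810241}{93245771088}$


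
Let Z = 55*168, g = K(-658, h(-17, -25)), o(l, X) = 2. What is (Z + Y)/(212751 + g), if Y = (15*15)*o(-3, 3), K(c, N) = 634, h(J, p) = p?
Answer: 1938/42677 ≈ 0.045411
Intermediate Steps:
g = 634
Z = 9240
Y = 450 (Y = (15*15)*2 = 225*2 = 450)
(Z + Y)/(212751 + g) = (9240 + 450)/(212751 + 634) = 9690/213385 = 9690*(1/213385) = 1938/42677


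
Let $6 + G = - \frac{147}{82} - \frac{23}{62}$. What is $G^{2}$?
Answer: $\frac{107661376}{1615441} \approx 66.645$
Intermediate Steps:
$G = - \frac{10376}{1271}$ ($G = -6 - \left(\frac{23}{62} + \frac{147}{82}\right) = -6 - \frac{2750}{1271} = - \frac{10376}{1271} \approx -8.1637$)
$G^{2} = \left(- \frac{10376}{1271}\right)^{2} = \frac{107661376}{1615441}$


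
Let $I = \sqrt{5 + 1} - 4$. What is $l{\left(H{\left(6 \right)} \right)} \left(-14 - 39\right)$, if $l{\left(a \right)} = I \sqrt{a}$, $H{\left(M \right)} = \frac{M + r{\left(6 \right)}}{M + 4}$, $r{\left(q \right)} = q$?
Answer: $\frac{53 \sqrt{30} \left(4 - \sqrt{6}\right)}{5} \approx 90.02$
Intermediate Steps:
$I = -4 + \sqrt{6}$ ($I = \sqrt{6} - 4 = -4 + \sqrt{6} \approx -1.5505$)
$H{\left(M \right)} = \frac{6 + M}{4 + M}$ ($H{\left(M \right)} = \frac{M + 6}{M + 4} = \frac{6 + M}{4 + M}$)
$l{\left(a \right)} = \sqrt{a} \left(-4 + \sqrt{6}\right)$ ($l{\left(a \right)} = \left(-4 + \sqrt{6}\right) \sqrt{a} = \sqrt{a} \left(-4 + \sqrt{6}\right)$)
$l{\left(H{\left(6 \right)} \right)} \left(-14 - 39\right) = \sqrt{\frac{6 + 6}{4 + 6}} \left(-4 + \sqrt{6}\right) \left(-14 - 39\right) = \sqrt{\frac{1}{10} \cdot 12} \left(-4 + \sqrt{6}\right) \left(-53\right) = \sqrt{\frac{6}{5}} \left(-4 + \sqrt{6}\right) \left(-53\right) = \frac{\sqrt{30}}{5} \left(-4 + \sqrt{6}\right) \left(-53\right) = \frac{\sqrt{30} \left(-4 + \sqrt{6}\right)}{5} \left(-53\right) = - \frac{53 \sqrt{30} \left(-4 + \sqrt{6}\right)}{5}$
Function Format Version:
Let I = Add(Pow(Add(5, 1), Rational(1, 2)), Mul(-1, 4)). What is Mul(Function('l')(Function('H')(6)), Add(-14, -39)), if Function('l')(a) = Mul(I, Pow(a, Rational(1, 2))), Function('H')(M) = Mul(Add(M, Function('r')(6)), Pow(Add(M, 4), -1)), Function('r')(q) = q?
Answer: Mul(Rational(53, 5), Pow(30, Rational(1, 2)), Add(4, Mul(-1, Pow(6, Rational(1, 2))))) ≈ 90.020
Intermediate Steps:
I = Add(-4, Pow(6, Rational(1, 2))) (I = Add(Pow(6, Rational(1, 2)), -4) = Add(-4, Pow(6, Rational(1, 2))) ≈ -1.5505)
Function('H')(M) = Mul(Pow(Add(4, M), -1), Add(6, M)) (Function('H')(M) = Mul(Add(M, 6), Pow(Add(M, 4), -1)) = Mul(Add(6, M), Pow(Add(4, M), -1)) = Mul(Pow(Add(4, M), -1), Add(6, M)))
Function('l')(a) = Mul(Pow(a, Rational(1, 2)), Add(-4, Pow(6, Rational(1, 2)))) (Function('l')(a) = Mul(Add(-4, Pow(6, Rational(1, 2))), Pow(a, Rational(1, 2))) = Mul(Pow(a, Rational(1, 2)), Add(-4, Pow(6, Rational(1, 2)))))
Mul(Function('l')(Function('H')(6)), Add(-14, -39)) = Mul(Mul(Pow(Mul(Pow(Add(4, 6), -1), Add(6, 6)), Rational(1, 2)), Add(-4, Pow(6, Rational(1, 2)))), Add(-14, -39)) = Mul(Mul(Pow(Mul(Pow(10, -1), 12), Rational(1, 2)), Add(-4, Pow(6, Rational(1, 2)))), -53) = Mul(Mul(Pow(Mul(Rational(1, 10), 12), Rational(1, 2)), Add(-4, Pow(6, Rational(1, 2)))), -53) = Mul(Mul(Pow(Rational(6, 5), Rational(1, 2)), Add(-4, Pow(6, Rational(1, 2)))), -53) = Mul(Mul(Mul(Rational(1, 5), Pow(30, Rational(1, 2))), Add(-4, Pow(6, Rational(1, 2)))), -53) = Mul(Mul(Rational(1, 5), Pow(30, Rational(1, 2)), Add(-4, Pow(6, Rational(1, 2)))), -53) = Mul(Rational(-53, 5), Pow(30, Rational(1, 2)), Add(-4, Pow(6, Rational(1, 2))))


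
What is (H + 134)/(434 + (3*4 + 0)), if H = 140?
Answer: 137/223 ≈ 0.61435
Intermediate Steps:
(H + 134)/(434 + (3*4 + 0)) = (140 + 134)/(434 + (3*4 + 0)) = 274/(434 + (12 + 0)) = 274/(434 + 12) = 274/446 = 274*(1/446) = 137/223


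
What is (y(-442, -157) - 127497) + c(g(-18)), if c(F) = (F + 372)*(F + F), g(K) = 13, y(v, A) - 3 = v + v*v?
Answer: 77438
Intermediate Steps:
y(v, A) = 3 + v + v² (y(v, A) = 3 + (v + v*v) = 3 + (v + v²) = 3 + v + v²)
c(F) = 2*F*(372 + F) (c(F) = (372 + F)*(2*F) = 2*F*(372 + F))
(y(-442, -157) - 127497) + c(g(-18)) = ((3 - 442 + (-442)²) - 127497) + 2*13*(372 + 13) = ((3 - 442 + 195364) - 127497) + 2*13*385 = (194925 - 127497) + 10010 = 67428 + 10010 = 77438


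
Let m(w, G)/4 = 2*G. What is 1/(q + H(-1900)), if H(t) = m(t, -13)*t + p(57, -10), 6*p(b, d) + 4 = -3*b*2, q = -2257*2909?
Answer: -3/19104212 ≈ -1.5703e-7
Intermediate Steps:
q = -6565613
m(w, G) = 8*G (m(w, G) = 4*(2*G) = 8*G)
p(b, d) = -⅔ - b (p(b, d) = -⅔ + (-3*b*2)/6 = -⅔ + (-6*b)/6 = -⅔ - b)
H(t) = -173/3 - 104*t (H(t) = (8*(-13))*t + (-⅔ - 1*57) = -104*t + (-⅔ - 57) = -104*t - 173/3 = -173/3 - 104*t)
1/(q + H(-1900)) = 1/(-6565613 + (-173/3 - 104*(-1900))) = 1/(-6565613 + (-173/3 + 197600)) = 1/(-6565613 + 592627/3) = 1/(-19104212/3) = -3/19104212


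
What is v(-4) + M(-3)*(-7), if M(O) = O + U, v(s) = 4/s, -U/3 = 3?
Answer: 83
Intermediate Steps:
U = -9 (U = -3*3 = -9)
M(O) = -9 + O (M(O) = O - 9 = -9 + O)
v(-4) + M(-3)*(-7) = 4/(-4) + (-9 - 3)*(-7) = 4*(-¼) - 12*(-7) = -1 + 84 = 83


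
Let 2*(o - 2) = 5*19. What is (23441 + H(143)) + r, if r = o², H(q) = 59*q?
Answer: 137313/4 ≈ 34328.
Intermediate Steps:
o = 99/2 (o = 2 + (5*19)/2 = 2 + (½)*95 = 2 + 95/2 = 99/2 ≈ 49.500)
r = 9801/4 (r = (99/2)² = 9801/4 ≈ 2450.3)
(23441 + H(143)) + r = (23441 + 59*143) + 9801/4 = (23441 + 8437) + 9801/4 = 31878 + 9801/4 = 137313/4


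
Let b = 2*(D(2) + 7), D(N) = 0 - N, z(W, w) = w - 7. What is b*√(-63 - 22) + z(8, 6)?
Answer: -1 + 10*I*√85 ≈ -1.0 + 92.195*I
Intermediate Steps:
z(W, w) = -7 + w
D(N) = -N
b = 10 (b = 2*(-1*2 + 7) = 2*(-2 + 7) = 2*5 = 10)
b*√(-63 - 22) + z(8, 6) = 10*√(-63 - 22) + (-7 + 6) = 10*√(-85) - 1 = 10*(I*√85) - 1 = 10*I*√85 - 1 = -1 + 10*I*√85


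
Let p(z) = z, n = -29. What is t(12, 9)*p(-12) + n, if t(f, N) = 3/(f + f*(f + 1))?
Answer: -409/14 ≈ -29.214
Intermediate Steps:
t(f, N) = 3/(f + f*(1 + f))
t(12, 9)*p(-12) + n = (3/(12*(2 + 12)))*(-12) - 29 = (3*(1/12)/14)*(-12) - 29 = (3*(1/12)*(1/14))*(-12) - 29 = (1/56)*(-12) - 29 = -3/14 - 29 = -409/14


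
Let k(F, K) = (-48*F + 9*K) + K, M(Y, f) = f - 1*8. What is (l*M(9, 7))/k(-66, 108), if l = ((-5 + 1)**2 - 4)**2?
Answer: -2/59 ≈ -0.033898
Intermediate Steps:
M(Y, f) = -8 + f (M(Y, f) = f - 8 = -8 + f)
k(F, K) = -48*F + 10*K
l = 144 (l = ((-4)**2 - 4)**2 = (16 - 4)**2 = 12**2 = 144)
(l*M(9, 7))/k(-66, 108) = (144*(-8 + 7))/(-48*(-66) + 10*108) = (144*(-1))/(3168 + 1080) = -144/4248 = -144*1/4248 = -2/59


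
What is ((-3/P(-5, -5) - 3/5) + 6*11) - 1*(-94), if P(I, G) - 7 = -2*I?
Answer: 13534/85 ≈ 159.22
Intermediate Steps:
P(I, G) = 7 - 2*I
((-3/P(-5, -5) - 3/5) + 6*11) - 1*(-94) = ((-3/(7 - 2*(-5)) - 3/5) + 6*11) - 1*(-94) = ((-3/(7 + 10) - 3*⅕) + 66) + 94 = ((-3/17 - ⅗) + 66) + 94 = (-66/85 + 66) + 94 = 5544/85 + 94 = 13534/85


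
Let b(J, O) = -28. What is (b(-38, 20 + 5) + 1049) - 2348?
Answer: -1327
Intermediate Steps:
(b(-38, 20 + 5) + 1049) - 2348 = (-28 + 1049) - 2348 = 1021 - 2348 = -1327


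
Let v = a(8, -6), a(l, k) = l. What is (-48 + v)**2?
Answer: 1600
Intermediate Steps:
v = 8
(-48 + v)**2 = (-48 + 8)**2 = (-40)**2 = 1600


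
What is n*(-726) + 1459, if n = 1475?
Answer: -1069391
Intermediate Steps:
n*(-726) + 1459 = 1475*(-726) + 1459 = -1070850 + 1459 = -1069391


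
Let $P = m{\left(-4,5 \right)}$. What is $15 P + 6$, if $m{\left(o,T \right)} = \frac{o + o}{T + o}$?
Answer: $-114$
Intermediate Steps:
$m{\left(o,T \right)} = \frac{2 o}{T + o}$
$P = -8$ ($P = 2 \left(-4\right) \frac{1}{5 - 4} = 2 \left(-4\right) 1^{-1} = 2 \left(-4\right) 1 = -8$)
$15 P + 6 = 15 \left(-8\right) + 6 = -120 + 6 = -114$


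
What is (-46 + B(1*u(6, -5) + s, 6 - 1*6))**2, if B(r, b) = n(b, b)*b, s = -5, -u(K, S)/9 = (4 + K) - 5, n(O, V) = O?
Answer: 2116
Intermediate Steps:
u(K, S) = 9 - 9*K (u(K, S) = -9*((4 + K) - 5) = -9*(-1 + K) = 9 - 9*K)
B(r, b) = b**2 (B(r, b) = b*b = b**2)
(-46 + B(1*u(6, -5) + s, 6 - 1*6))**2 = (-46 + (6 - 1*6)**2)**2 = (-46 + (6 - 6)**2)**2 = (-46 + 0**2)**2 = (-46 + 0)**2 = (-46)**2 = 2116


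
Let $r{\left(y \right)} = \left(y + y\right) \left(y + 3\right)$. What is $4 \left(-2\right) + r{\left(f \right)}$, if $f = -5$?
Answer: $12$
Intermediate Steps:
$r{\left(y \right)} = 2 y \left(3 + y\right)$
$4 \left(-2\right) + r{\left(f \right)} = 4 \left(-2\right) + 2 \left(-5\right) \left(3 - 5\right) = -8 + 2 \left(-5\right) \left(-2\right) = -8 + 20 = 12$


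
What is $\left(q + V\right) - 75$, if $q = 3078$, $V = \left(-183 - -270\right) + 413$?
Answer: $3503$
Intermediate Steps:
$V = 500$ ($V = \left(-183 + 270\right) + 413 = 87 + 413 = 500$)
$\left(q + V\right) - 75 = \left(3078 + 500\right) - 75 = 3578 - 75 = 3503$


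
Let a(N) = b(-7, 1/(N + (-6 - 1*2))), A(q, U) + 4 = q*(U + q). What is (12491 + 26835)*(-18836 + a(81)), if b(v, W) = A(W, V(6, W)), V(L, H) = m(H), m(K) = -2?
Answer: -3948271607630/5329 ≈ -7.4090e+8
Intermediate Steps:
V(L, H) = -2
A(q, U) = -4 + q*(U + q)
b(v, W) = -4 + W**2 - 2*W
a(N) = -4 + (-8 + N)**(-2) - 2/(-8 + N) (a(N) = -4 + (1/(N + (-6 - 1*2)))**2 - 2/(N + (-6 - 1*2)) = -4 + (1/(N + (-6 - 2)))**2 - 2/(N + (-6 - 2)) = -4 + (1/(N - 8))**2 - 2/(N - 8) = -4 + (1/(-8 + N))**2 - 2/(-8 + N) = -4 + (-8 + N)**(-2) - 2/(-8 + N))
(12491 + 26835)*(-18836 + a(81)) = (12491 + 26835)*(-18836 + (-239 - 4*81**2 + 62*81)/(64 + 81**2 - 16*81)) = 39326*(-18836 + (-239 - 4*6561 + 5022)/(64 + 6561 - 1296)) = 39326*(-18836 + (-239 - 26244 + 5022)/5329) = 39326*(-18836 + (1/5329)*(-21461)) = 39326*(-18836 - 21461/5329) = 39326*(-100398505/5329) = -3948271607630/5329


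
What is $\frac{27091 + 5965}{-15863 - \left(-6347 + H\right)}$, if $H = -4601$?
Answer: $- \frac{33056}{4915} \approx -6.7255$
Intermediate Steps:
$\frac{27091 + 5965}{-15863 - \left(-6347 + H\right)} = \frac{27091 + 5965}{-15863 + \left(6347 - -4601\right)} = \frac{33056}{-15863 + \left(6347 + 4601\right)} = \frac{33056}{-15863 + 10948} = \frac{33056}{-4915} = 33056 \left(- \frac{1}{4915}\right) = - \frac{33056}{4915}$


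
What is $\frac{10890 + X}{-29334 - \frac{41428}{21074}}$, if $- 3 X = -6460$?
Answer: $- \frac{206156405}{463669608} \approx -0.44462$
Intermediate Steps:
$X = \frac{6460}{3}$ ($X = \left(- \frac{1}{3}\right) \left(-6460\right) = \frac{6460}{3} \approx 2153.3$)
$\frac{10890 + X}{-29334 - \frac{41428}{21074}} = \frac{10890 + \frac{6460}{3}}{-29334 - \frac{41428}{21074}} = \frac{39130}{3 \left(-29334 - \frac{20714}{10537}\right)} = \frac{39130}{3 \left(- \frac{309113072}{10537}\right)} = \frac{39130}{3} \left(- \frac{10537}{309113072}\right) = - \frac{206156405}{463669608}$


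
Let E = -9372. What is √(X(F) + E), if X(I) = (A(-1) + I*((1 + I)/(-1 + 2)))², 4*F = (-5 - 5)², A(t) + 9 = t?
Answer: 2*√100057 ≈ 632.64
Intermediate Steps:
A(t) = -9 + t
F = 25 (F = (-5 - 5)²/4 = (¼)*(-10)² = (¼)*100 = 25)
X(I) = (-10 + I*(1 + I))² (X(I) = ((-9 - 1) + I*((1 + I)/(-1 + 2)))² = (-10 + I*((1 + I)/1))² = (-10 + I*((1 + I)*1))² = (-10 + I*(1 + I))²)
√(X(F) + E) = √((-10 + 25 + 25²)² - 9372) = √((-10 + 25 + 625)² - 9372) = √(640² - 9372) = √(409600 - 9372) = √400228 = 2*√100057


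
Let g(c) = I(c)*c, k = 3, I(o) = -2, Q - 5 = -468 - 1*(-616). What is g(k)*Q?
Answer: -918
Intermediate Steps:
Q = 153 (Q = 5 + (-468 - 1*(-616)) = 5 + (-468 + 616) = 5 + 148 = 153)
g(c) = -2*c
g(k)*Q = -2*3*153 = -6*153 = -918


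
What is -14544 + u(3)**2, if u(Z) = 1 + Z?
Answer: -14528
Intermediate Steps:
-14544 + u(3)**2 = -14544 + (1 + 3)**2 = -14544 + 4**2 = -14544 + 16 = -14528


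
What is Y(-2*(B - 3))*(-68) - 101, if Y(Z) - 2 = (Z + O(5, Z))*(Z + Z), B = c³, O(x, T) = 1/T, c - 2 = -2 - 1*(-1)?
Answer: -2549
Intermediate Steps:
c = 1 (c = 2 + (-2 - 1*(-1)) = 2 + (-2 + 1) = 2 - 1 = 1)
O(x, T) = 1/T
B = 1 (B = 1³ = 1)
Y(Z) = 2 + 2*Z*(Z + 1/Z) (Y(Z) = 2 + (Z + 1/Z)*(Z + Z) = 2 + (Z + 1/Z)*(2*Z) = 2 + 2*Z*(Z + 1/Z))
Y(-2*(B - 3))*(-68) - 101 = (4 + 2*(-2*(1 - 3))²)*(-68) - 101 = (4 + 2*(-2*(-2))²)*(-68) - 101 = (4 + 2*4²)*(-68) - 101 = (4 + 2*16)*(-68) - 101 = (4 + 32)*(-68) - 101 = 36*(-68) - 101 = -2448 - 101 = -2549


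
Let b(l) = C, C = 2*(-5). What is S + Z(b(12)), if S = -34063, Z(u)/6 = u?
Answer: -34123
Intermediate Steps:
C = -10
b(l) = -10
Z(u) = 6*u
S + Z(b(12)) = -34063 + 6*(-10) = -34063 - 60 = -34123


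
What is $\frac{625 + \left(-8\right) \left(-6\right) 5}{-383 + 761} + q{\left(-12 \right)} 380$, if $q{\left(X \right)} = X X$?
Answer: $\frac{20685025}{378} \approx 54722.0$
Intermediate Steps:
$q{\left(X \right)} = X^{2}$
$\frac{625 + \left(-8\right) \left(-6\right) 5}{-383 + 761} + q{\left(-12 \right)} 380 = \frac{625 + \left(-8\right) \left(-6\right) 5}{-383 + 761} + \left(-12\right)^{2} \cdot 380 = \frac{625 + 48 \cdot 5}{378} + 144 \cdot 380 = \left(625 + 240\right) \frac{1}{378} + 54720 = 865 \cdot \frac{1}{378} + 54720 = \frac{865}{378} + 54720 = \frac{20685025}{378}$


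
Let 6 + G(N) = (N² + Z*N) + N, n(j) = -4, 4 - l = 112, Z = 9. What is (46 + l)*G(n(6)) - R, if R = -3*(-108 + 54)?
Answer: 1698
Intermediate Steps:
l = -108 (l = 4 - 1*112 = 4 - 112 = -108)
R = 162 (R = -3*(-54) = 162)
G(N) = -6 + N² + 10*N (G(N) = -6 + ((N² + 9*N) + N) = -6 + (N² + 10*N) = -6 + N² + 10*N)
(46 + l)*G(n(6)) - R = (46 - 108)*(-6 + (-4)² + 10*(-4)) - 1*162 = -62*(-6 + 16 - 40) - 162 = -62*(-30) - 162 = 1860 - 162 = 1698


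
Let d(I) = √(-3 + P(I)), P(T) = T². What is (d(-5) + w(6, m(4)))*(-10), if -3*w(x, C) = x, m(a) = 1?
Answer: 20 - 10*√22 ≈ -26.904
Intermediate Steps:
d(I) = √(-3 + I²)
w(x, C) = -x/3
(d(-5) + w(6, m(4)))*(-10) = (√(-3 + (-5)²) - ⅓*6)*(-10) = (√(-3 + 25) - 2)*(-10) = (√22 - 2)*(-10) = (-2 + √22)*(-10) = 20 - 10*√22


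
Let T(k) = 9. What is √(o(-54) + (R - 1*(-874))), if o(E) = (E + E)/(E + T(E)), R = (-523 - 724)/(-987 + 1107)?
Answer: √3117630/60 ≈ 29.428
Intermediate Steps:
R = -1247/120 ≈ -10.392
o(E) = 2*E/(9 + E) (o(E) = (E + E)/(E + 9) = (2*E)/(9 + E) = 2*E/(9 + E))
√(o(-54) + (R - 1*(-874))) = √(2*(-54)/(9 - 54) + (-1247/120 - 1*(-874))) = √(2*(-54)/(-45) + (-1247/120 + 874)) = √(2*(-54)*(-1/45) + 103633/120) = √(12/5 + 103633/120) = √(103921/120) = √3117630/60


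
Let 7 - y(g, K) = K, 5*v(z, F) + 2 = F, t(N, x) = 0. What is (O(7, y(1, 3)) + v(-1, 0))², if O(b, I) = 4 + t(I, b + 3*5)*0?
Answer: 324/25 ≈ 12.960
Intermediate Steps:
v(z, F) = -⅖ + F/5
y(g, K) = 7 - K
O(b, I) = 4 (O(b, I) = 4 + 0*0 = 4 + 0 = 4)
(O(7, y(1, 3)) + v(-1, 0))² = (4 + (-⅖ + (⅕)*0))² = (4 + (-⅖ + 0))² = (4 - ⅖)² = (18/5)² = 324/25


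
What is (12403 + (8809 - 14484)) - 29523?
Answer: -22795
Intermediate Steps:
(12403 + (8809 - 14484)) - 29523 = (12403 - 5675) - 29523 = 6728 - 29523 = -22795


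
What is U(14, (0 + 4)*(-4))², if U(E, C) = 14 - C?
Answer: 900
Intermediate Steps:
U(14, (0 + 4)*(-4))² = (14 - (0 + 4)*(-4))² = (14 - 4*(-4))² = (14 - 1*(-16))² = (14 + 16)² = 30² = 900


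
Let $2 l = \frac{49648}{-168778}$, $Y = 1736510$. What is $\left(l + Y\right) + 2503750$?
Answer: $\frac{357831288728}{84389} \approx 4.2403 \cdot 10^{6}$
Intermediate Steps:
$l = - \frac{12412}{84389}$ ($l = \frac{49648 \frac{1}{-168778}}{2} = \frac{49648 \left(- \frac{1}{168778}\right)}{2} = \frac{1}{2} \left(- \frac{24824}{84389}\right) = - \frac{12412}{84389} \approx -0.14708$)
$\left(l + Y\right) + 2503750 = \left(- \frac{12412}{84389} + 1736510\right) + 2503750 = \frac{146542329978}{84389} + 2503750 = \frac{357831288728}{84389}$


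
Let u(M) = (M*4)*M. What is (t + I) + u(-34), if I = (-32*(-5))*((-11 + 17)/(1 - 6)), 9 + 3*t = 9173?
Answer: 22460/3 ≈ 7486.7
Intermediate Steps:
t = 9164/3 (t = -3 + (1/3)*9173 = -3 + 9173/3 = 9164/3 ≈ 3054.7)
I = -192 (I = 160*(6/(-5)) = 160*(6*(-1/5)) = 160*(-6/5) = -192)
u(M) = 4*M**2 (u(M) = (4*M)*M = 4*M**2)
(t + I) + u(-34) = (9164/3 - 192) + 4*(-34)**2 = 8588/3 + 4*1156 = 8588/3 + 4624 = 22460/3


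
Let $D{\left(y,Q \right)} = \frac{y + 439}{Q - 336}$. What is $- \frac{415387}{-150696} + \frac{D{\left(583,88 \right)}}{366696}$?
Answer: $\frac{12491862541}{4531873632} \approx 2.7564$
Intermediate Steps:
$D{\left(y,Q \right)} = \frac{439 + y}{-336 + Q}$
$- \frac{415387}{-150696} + \frac{D{\left(583,88 \right)}}{366696} = - \frac{415387}{-150696} + \frac{\frac{1}{-336 + 88} \left(439 + 583\right)}{366696} = \left(-415387\right) \left(- \frac{1}{150696}\right) + \frac{1}{-248} \cdot 1022 \cdot \frac{1}{366696} = \frac{59341}{21528} + \left(- \frac{1}{248}\right) 1022 \cdot \frac{1}{366696} = \frac{59341}{21528} - \frac{511}{45470304} = \frac{12491862541}{4531873632}$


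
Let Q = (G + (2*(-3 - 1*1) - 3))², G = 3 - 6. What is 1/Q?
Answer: 1/196 ≈ 0.0051020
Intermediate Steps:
G = -3
Q = 196 (Q = (-3 + (2*(-3 - 1*1) - 3))² = (-3 + (2*(-3 - 1) - 3))² = (-3 + (2*(-4) - 3))² = (-3 + (-8 - 3))² = (-3 - 11)² = (-14)² = 196)
1/Q = 1/196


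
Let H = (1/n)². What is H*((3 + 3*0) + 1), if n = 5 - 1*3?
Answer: 1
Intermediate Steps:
n = 2 (n = 5 - 3 = 2)
H = ¼ (H = (1/2)² = (½)² = ¼ ≈ 0.25000)
H*((3 + 3*0) + 1) = ((3 + 3*0) + 1)/4 = ((3 + 0) + 1)/4 = (3 + 1)/4 = (¼)*4 = 1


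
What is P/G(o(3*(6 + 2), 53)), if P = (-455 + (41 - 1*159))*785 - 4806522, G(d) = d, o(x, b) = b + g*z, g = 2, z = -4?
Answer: -1752109/15 ≈ -1.1681e+5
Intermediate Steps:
o(x, b) = -8 + b (o(x, b) = b + 2*(-4) = b - 8 = -8 + b)
P = -5256327 (P = (-455 + (41 - 159))*785 - 4806522 = (-455 - 118)*785 - 4806522 = -573*785 - 4806522 = -449805 - 4806522 = -5256327)
P/G(o(3*(6 + 2), 53)) = -5256327/(-8 + 53) = -5256327/45 = -5256327*1/45 = -1752109/15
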